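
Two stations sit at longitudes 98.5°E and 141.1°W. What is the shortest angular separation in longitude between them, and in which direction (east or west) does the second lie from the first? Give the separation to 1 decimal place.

Raw difference: -141.1 − 98.5 = -239.6°.
Normalise into (−180°, 180°]: -239.6° + 360° = 120.4°.
Positive ⇒ the second point lies to the east; separation 120.4°.

120.4° east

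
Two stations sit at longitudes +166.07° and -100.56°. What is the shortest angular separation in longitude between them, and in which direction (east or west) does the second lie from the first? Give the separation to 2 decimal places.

93.37° east

Raw difference: -100.56 − 166.07 = -266.63°.
Normalise into (−180°, 180°]: -266.63° + 360° = 93.37°.
Positive ⇒ the second point lies to the east; separation 93.37°.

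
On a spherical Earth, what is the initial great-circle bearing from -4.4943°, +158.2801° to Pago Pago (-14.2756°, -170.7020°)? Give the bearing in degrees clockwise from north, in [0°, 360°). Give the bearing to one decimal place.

Δλ = -170.7020 − 158.2801 = -328.9821°; wrapped into (−180°, 180°]: 31.0179°.
θ = atan2( sin Δλ · cos φ₂ , cos φ₁ · sin φ₂ − sin φ₁ · cos φ₂ · cos Δλ )
  = atan2(0.49939, -0.18075) = 109.897° → normalised to [0°, 360°): 109.897°.

109.9°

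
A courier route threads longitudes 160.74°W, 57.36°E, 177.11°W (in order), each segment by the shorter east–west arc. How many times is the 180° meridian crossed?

Leg 1: -160.74° → +57.36°, shortest Δλ = -141.9° (west) — crosses 180°.
Leg 2: +57.36° → -177.11°, shortest Δλ = 125.53° (east) — crosses 180°.
Total crossings: 2.

2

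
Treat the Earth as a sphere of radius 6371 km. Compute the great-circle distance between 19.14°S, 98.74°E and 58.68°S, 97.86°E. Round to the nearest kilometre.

Δλ = 97.86 − 98.74 = -0.88°.
Δφ = -58.68 − -19.14 = -39.54°.
a = sin²(Δφ/2) + cos φ₁ · cos φ₂ · sin²(Δλ/2) = 0.114439.
c = 2·atan2(√a, √(1−a)) = 0.69019 rad → d = 6371·c ≈ 4397.23 km.

4397 km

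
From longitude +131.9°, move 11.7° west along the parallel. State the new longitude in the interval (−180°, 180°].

+120.2°

Start at +131.9°; shift −11.7° → +120.2°.
+120.2° already lies in (−180°, 180°].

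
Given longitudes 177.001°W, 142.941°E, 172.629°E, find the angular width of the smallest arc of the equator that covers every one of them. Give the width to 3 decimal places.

Sort the longitudes: -177.001°, +142.941°, +172.629°.
Eastward gaps between consecutive values (wrapping around): 319.942°, 29.688°, 10.370°.
Largest gap = 319.942° ⇒ minimal covering band is its complement: 360° − 319.942° = 40.058°.
Band runs from +142.941° eastward to -177.001°, crossing the antimeridian.

40.058°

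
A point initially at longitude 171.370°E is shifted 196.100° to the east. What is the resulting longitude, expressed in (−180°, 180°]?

7.470°E

Start at +171.370°; shift +196.100° → +367.470°.
+367.470° lies outside (−180°, 180°]; subtract 360° → +7.470°.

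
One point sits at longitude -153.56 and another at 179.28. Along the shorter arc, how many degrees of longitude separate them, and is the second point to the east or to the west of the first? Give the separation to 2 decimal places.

Raw difference: 179.28 − -153.56 = 332.84°.
Normalise into (−180°, 180°]: 332.84° − 360° = -27.16°.
Negative ⇒ the second point lies to the west; separation 27.16°.

27.16° west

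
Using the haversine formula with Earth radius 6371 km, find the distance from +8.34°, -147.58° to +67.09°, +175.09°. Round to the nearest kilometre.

7106 km

Δλ = 175.09 − -147.58 = 322.67°; wrapped into (−180°, 180°]: -37.33°.
Δφ = 67.09 − 8.34 = 58.75°.
a = sin²(Δφ/2) + cos φ₁ · cos φ₂ · sin²(Δλ/2) = 0.280063.
c = 2·atan2(√a, √(1−a)) = 1.11534 rad → d = 6371·c ≈ 7105.82 km.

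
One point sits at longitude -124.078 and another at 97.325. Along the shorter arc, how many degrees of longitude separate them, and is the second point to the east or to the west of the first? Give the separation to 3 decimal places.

Raw difference: 97.325 − -124.078 = 221.403°.
Normalise into (−180°, 180°]: 221.403° − 360° = -138.597°.
Negative ⇒ the second point lies to the west; separation 138.597°.

138.597° west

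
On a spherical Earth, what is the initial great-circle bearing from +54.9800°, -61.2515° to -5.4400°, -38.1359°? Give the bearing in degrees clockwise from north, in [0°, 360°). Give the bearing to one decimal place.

154.1°

Δλ = -38.1359 − -61.2515 = 23.1156°.
θ = atan2( sin Δλ · cos φ₂ , cos φ₁ · sin φ₂ − sin φ₁ · cos φ₂ · cos Δλ )
  = atan2(0.39082, -0.80421) = 154.082° → normalised to [0°, 360°): 154.082°.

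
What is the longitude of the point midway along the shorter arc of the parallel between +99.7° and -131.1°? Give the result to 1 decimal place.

+164.3°

Signed shortest Δλ from +99.7° to -131.1° is +129.2°.
Midpoint longitude = +99.7° + (+129.2°)/2 = +99.7° + 64.6° = +164.3°.
(The naïve average (+99.7 + -131.1)/2 = -15.7° is on the wrong side of the globe.)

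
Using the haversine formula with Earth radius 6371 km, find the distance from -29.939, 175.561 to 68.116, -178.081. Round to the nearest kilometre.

Δλ = -178.081 − 175.561 = -353.642°; wrapped into (−180°, 180°]: 6.358°.
Δφ = 68.116 − -29.939 = 98.055°.
a = sin²(Δφ/2) + cos φ₁ · cos φ₂ · sin²(Δλ/2) = 0.571055.
c = 2·atan2(√a, √(1−a)) = 1.71339 rad → d = 6371·c ≈ 10916.00 km.

10916 km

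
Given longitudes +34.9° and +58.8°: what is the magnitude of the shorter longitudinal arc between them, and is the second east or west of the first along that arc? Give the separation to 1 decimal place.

23.9° east

Raw difference: 58.8 − 34.9 = 23.9°.
Normalise into (−180°, 180°]: 23.9° stays 23.9°.
Positive ⇒ the second point lies to the east; separation 23.9°.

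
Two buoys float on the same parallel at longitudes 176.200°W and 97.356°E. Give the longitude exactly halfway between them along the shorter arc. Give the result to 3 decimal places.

Signed shortest Δλ from -176.200° to +97.356° is -86.444°.
Midpoint longitude = -176.200° + (-86.444°)/2 = -176.200° − 43.222° = -219.422°.
Normalise into (−180°, 180°]: +140.578°.
(The naïve average (-176.200 + +97.356)/2 = -39.422° is on the wrong side of the globe.)

140.578°E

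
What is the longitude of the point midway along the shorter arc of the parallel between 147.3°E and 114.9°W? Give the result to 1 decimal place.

Signed shortest Δλ from +147.3° to -114.9° is +97.8°.
Midpoint longitude = +147.3° + (+97.8°)/2 = +147.3° + 48.9° = +196.2°.
Normalise into (−180°, 180°]: -163.8°.
(The naïve average (+147.3 + -114.9)/2 = 16.2° is on the wrong side of the globe.)

163.8°W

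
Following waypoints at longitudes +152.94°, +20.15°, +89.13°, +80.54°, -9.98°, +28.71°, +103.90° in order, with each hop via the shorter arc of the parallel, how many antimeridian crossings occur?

0

Leg 1: +152.94° → +20.15°, shortest Δλ = -132.79° (west) — does not cross 180°.
Leg 2: +20.15° → +89.13°, shortest Δλ = 68.98° (east) — does not cross 180°.
Leg 3: +89.13° → +80.54°, shortest Δλ = -8.59° (west) — does not cross 180°.
Leg 4: +80.54° → -9.98°, shortest Δλ = -90.52° (west) — does not cross 180°.
Leg 5: -9.98° → +28.71°, shortest Δλ = 38.69° (east) — does not cross 180°.
Leg 6: +28.71° → +103.90°, shortest Δλ = 75.19° (east) — does not cross 180°.
Total crossings: 0.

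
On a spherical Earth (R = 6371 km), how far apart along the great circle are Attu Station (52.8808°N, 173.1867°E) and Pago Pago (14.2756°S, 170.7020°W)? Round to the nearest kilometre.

Δλ = -170.7020 − 173.1867 = -343.8887°; wrapped into (−180°, 180°]: 16.1113°.
Δφ = -14.2756 − 52.8808 = -67.1564°.
a = sin²(Δφ/2) + cos φ₁ · cos φ₂ · sin²(Δλ/2) = 0.317376.
c = 2·atan2(√a, √(1−a)) = 1.19690 rad → d = 6371·c ≈ 7625.44 km.

7625 km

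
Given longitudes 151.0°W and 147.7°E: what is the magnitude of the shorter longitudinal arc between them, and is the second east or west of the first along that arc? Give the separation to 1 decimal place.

Raw difference: 147.7 − -151.0 = 298.7°.
Normalise into (−180°, 180°]: 298.7° − 360° = -61.3°.
Negative ⇒ the second point lies to the west; separation 61.3°.

61.3° west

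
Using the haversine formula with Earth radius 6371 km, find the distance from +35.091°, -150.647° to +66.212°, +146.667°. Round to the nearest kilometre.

5265 km

Δλ = 146.667 − -150.647 = 297.314°; wrapped into (−180°, 180°]: -62.686°.
Δφ = 66.212 − 35.091 = 31.121°.
a = sin²(Δφ/2) + cos φ₁ · cos φ₂ · sin²(Δλ/2) = 0.161259.
c = 2·atan2(√a, √(1−a)) = 0.82646 rad → d = 6371·c ≈ 5265.39 km.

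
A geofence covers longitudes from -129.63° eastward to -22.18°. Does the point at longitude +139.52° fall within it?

No

Band width going east from -129.63° to -22.18°: ((-22.18 − -129.63) mod 360) = 107.45°.
Offset of +139.52° east of the west edge: ((139.52 − -129.63) mod 360) = 269.15°.
269.15° > 107.45° ⇒ outside.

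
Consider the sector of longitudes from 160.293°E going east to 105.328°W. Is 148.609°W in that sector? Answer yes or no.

Band width going east from +160.293° to -105.328°: ((-105.328 − 160.293) mod 360) = 94.379°.
Offset of -148.609° east of the west edge: ((-148.609 − 160.293) mod 360) = 51.098°.
51.098° ≤ 94.379° ⇒ inside.

Yes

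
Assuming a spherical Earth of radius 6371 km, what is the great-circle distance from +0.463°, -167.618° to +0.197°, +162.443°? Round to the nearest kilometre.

Δλ = 162.443 − -167.618 = 330.061°; wrapped into (−180°, 180°]: -29.939°.
Δφ = 0.197 − 0.463 = -0.266°.
a = sin²(Δφ/2) + cos φ₁ · cos φ₂ · sin²(Δλ/2) = 0.066724.
c = 2·atan2(√a, √(1−a)) = 0.52255 rad → d = 6371·c ≈ 3329.14 km.

3329 km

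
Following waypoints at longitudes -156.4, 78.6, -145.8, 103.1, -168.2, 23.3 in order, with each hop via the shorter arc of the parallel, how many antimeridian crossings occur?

5

Leg 1: -156.4° → +78.6°, shortest Δλ = -125.0° (west) — crosses 180°.
Leg 2: +78.6° → -145.8°, shortest Δλ = 135.6° (east) — crosses 180°.
Leg 3: -145.8° → +103.1°, shortest Δλ = -111.1° (west) — crosses 180°.
Leg 4: +103.1° → -168.2°, shortest Δλ = 88.7° (east) — crosses 180°.
Leg 5: -168.2° → +23.3°, shortest Δλ = -168.5° (west) — crosses 180°.
Total crossings: 5.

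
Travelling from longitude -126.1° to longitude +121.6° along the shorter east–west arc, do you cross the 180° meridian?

Yes

Naïve |121.6 − -126.1| = 247.7° > 180°, so the shorter arc goes the other way round — across 180°.
Signed shortest Δλ = ((121.6 − -126.1 + 180) mod 360) − 180 = -112.3°.
Going west by 112.3° from -126.1° passes through 180° before reaching +121.6°.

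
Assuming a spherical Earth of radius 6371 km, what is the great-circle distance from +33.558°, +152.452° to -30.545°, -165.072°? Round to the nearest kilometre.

Δλ = -165.072 − 152.452 = -317.524°; wrapped into (−180°, 180°]: 42.476°.
Δφ = -30.545 − 33.558 = -64.103°.
a = sin²(Δφ/2) + cos φ₁ · cos φ₂ · sin²(Δλ/2) = 0.375797.
c = 2·atan2(√a, √(1−a)) = 1.31976 rad → d = 6371·c ≈ 8408.21 km.

8408 km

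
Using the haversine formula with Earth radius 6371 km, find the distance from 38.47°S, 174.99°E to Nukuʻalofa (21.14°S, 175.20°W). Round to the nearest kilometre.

2144 km

Δλ = -175.20 − 174.99 = -350.19°; wrapped into (−180°, 180°]: 9.81°.
Δφ = -21.14 − -38.47 = 17.33°.
a = sin²(Δφ/2) + cos φ₁ · cos φ₂ · sin²(Δλ/2) = 0.028036.
c = 2·atan2(√a, √(1−a)) = 0.33647 rad → d = 6371·c ≈ 2143.62 km.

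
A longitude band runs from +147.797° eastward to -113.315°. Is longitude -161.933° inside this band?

Yes

Band width going east from +147.797° to -113.315°: ((-113.315 − 147.797) mod 360) = 98.888°.
Offset of -161.933° east of the west edge: ((-161.933 − 147.797) mod 360) = 50.270°.
50.270° ≤ 98.888° ⇒ inside.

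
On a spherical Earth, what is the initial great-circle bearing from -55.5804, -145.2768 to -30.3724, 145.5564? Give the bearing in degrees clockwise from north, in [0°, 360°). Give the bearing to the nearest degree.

268°

Δλ = 145.5564 − -145.2768 = 290.8332°; wrapped into (−180°, 180°]: -69.1668°.
θ = atan2( sin Δλ · cos φ₂ , cos φ₁ · sin φ₂ − sin φ₁ · cos φ₂ · cos Δλ )
  = atan2(-0.80635, -0.03268) = -92.321° → normalised to [0°, 360°): 267.679°.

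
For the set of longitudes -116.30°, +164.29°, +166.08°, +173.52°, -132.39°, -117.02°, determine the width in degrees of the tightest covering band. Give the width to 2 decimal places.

79.41°

Sort the longitudes: -132.39°, -117.02°, -116.30°, +164.29°, +166.08°, +173.52°.
Eastward gaps between consecutive values (wrapping around): 15.37°, 0.72°, 280.59°, 1.79°, 7.44°, 54.09°.
Largest gap = 280.59° ⇒ minimal covering band is its complement: 360° − 280.59° = 79.41°.
Band runs from +164.29° eastward to -116.30°, crossing the antimeridian.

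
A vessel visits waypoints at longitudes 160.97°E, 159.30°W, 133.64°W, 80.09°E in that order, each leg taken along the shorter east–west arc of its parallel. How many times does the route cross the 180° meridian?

2

Leg 1: +160.97° → -159.30°, shortest Δλ = 39.73° (east) — crosses 180°.
Leg 2: -159.30° → -133.64°, shortest Δλ = 25.66° (east) — does not cross 180°.
Leg 3: -133.64° → +80.09°, shortest Δλ = -146.27° (west) — crosses 180°.
Total crossings: 2.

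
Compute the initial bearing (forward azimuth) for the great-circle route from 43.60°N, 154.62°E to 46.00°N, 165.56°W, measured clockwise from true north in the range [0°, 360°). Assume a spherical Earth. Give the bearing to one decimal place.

71.0°

Δλ = -165.56 − 154.62 = -320.18°; wrapped into (−180°, 180°]: 39.82°.
θ = atan2( sin Δλ · cos φ₂ , cos φ₁ · sin φ₂ − sin φ₁ · cos φ₂ · cos Δλ )
  = atan2(0.44484, 0.15299) = 71.021° → normalised to [0°, 360°): 71.021°.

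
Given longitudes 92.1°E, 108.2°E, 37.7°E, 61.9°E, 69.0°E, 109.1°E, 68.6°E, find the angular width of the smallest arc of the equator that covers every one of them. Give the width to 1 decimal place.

71.4°

Sort the longitudes: +37.7°, +61.9°, +68.6°, +69.0°, +92.1°, +108.2°, +109.1°.
Eastward gaps between consecutive values (wrapping around): 24.2°, 6.7°, 0.4°, 23.1°, 16.1°, 0.9°, 288.6°.
Largest gap = 288.6° ⇒ minimal covering band is its complement: 360° − 288.6° = 71.4°.
Band runs from +37.7° eastward to +109.1°.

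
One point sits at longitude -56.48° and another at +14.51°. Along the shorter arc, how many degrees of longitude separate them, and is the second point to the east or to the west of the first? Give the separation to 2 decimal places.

Raw difference: 14.51 − -56.48 = 70.99°.
Normalise into (−180°, 180°]: 70.99° stays 70.99°.
Positive ⇒ the second point lies to the east; separation 70.99°.

70.99° east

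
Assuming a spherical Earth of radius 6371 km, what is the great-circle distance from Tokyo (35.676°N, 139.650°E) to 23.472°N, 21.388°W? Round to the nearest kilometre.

Δλ = -21.388 − 139.650 = -161.038°.
Δφ = 23.472 − 35.676 = -12.204°.
a = sin²(Δφ/2) + cos φ₁ · cos φ₂ · sin²(Δλ/2) = 0.736194.
c = 2·atan2(√a, √(1−a)) = 2.06279 rad → d = 6371·c ≈ 13142.07 km.

13142 km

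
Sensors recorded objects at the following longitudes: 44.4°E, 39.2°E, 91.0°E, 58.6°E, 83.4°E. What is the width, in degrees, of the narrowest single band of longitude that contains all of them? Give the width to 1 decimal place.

Sort the longitudes: +39.2°, +44.4°, +58.6°, +83.4°, +91.0°.
Eastward gaps between consecutive values (wrapping around): 5.2°, 14.2°, 24.8°, 7.6°, 308.2°.
Largest gap = 308.2° ⇒ minimal covering band is its complement: 360° − 308.2° = 51.8°.
Band runs from +39.2° eastward to +91.0°.

51.8°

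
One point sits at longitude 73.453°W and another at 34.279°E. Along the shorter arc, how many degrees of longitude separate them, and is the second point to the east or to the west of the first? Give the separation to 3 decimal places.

Raw difference: 34.279 − -73.453 = 107.732°.
Normalise into (−180°, 180°]: 107.732° stays 107.732°.
Positive ⇒ the second point lies to the east; separation 107.732°.

107.732° east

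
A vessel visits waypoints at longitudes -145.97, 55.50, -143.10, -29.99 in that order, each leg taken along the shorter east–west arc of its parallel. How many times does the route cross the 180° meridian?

2

Leg 1: -145.97° → +55.50°, shortest Δλ = -158.53° (west) — crosses 180°.
Leg 2: +55.50° → -143.10°, shortest Δλ = 161.4° (east) — crosses 180°.
Leg 3: -143.10° → -29.99°, shortest Δλ = 113.11° (east) — does not cross 180°.
Total crossings: 2.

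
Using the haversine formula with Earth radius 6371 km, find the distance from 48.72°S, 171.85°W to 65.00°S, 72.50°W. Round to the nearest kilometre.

Δλ = -72.50 − -171.85 = 99.35°.
Δφ = -65.00 − -48.72 = -16.28°.
a = sin²(Δφ/2) + cos φ₁ · cos φ₂ · sin²(Δλ/2) = 0.182106.
c = 2·atan2(√a, √(1−a)) = 0.88177 rad → d = 6371·c ≈ 5617.75 km.

5618 km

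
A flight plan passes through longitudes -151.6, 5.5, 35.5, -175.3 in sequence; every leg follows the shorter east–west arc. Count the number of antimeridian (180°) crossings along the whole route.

1

Leg 1: -151.6° → +5.5°, shortest Δλ = 157.1° (east) — does not cross 180°.
Leg 2: +5.5° → +35.5°, shortest Δλ = 30.0° (east) — does not cross 180°.
Leg 3: +35.5° → -175.3°, shortest Δλ = 149.2° (east) — crosses 180°.
Total crossings: 1.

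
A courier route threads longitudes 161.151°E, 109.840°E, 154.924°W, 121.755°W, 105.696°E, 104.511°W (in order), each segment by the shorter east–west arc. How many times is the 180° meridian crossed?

3

Leg 1: +161.151° → +109.840°, shortest Δλ = -51.311° (west) — does not cross 180°.
Leg 2: +109.840° → -154.924°, shortest Δλ = 95.236° (east) — crosses 180°.
Leg 3: -154.924° → -121.755°, shortest Δλ = 33.169° (east) — does not cross 180°.
Leg 4: -121.755° → +105.696°, shortest Δλ = -132.549° (west) — crosses 180°.
Leg 5: +105.696° → -104.511°, shortest Δλ = 149.793° (east) — crosses 180°.
Total crossings: 3.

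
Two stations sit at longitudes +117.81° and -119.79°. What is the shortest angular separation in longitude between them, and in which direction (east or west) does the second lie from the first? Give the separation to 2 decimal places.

122.40° east

Raw difference: -119.79 − 117.81 = -237.6°.
Normalise into (−180°, 180°]: -237.6° + 360° = 122.4°.
Positive ⇒ the second point lies to the east; separation 122.40°.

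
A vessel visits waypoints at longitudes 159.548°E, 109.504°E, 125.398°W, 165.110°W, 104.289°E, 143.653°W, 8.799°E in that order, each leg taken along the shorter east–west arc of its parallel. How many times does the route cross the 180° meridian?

3

Leg 1: +159.548° → +109.504°, shortest Δλ = -50.044° (west) — does not cross 180°.
Leg 2: +109.504° → -125.398°, shortest Δλ = 125.098° (east) — crosses 180°.
Leg 3: -125.398° → -165.110°, shortest Δλ = -39.712° (west) — does not cross 180°.
Leg 4: -165.110° → +104.289°, shortest Δλ = -90.601° (west) — crosses 180°.
Leg 5: +104.289° → -143.653°, shortest Δλ = 112.058° (east) — crosses 180°.
Leg 6: -143.653° → +8.799°, shortest Δλ = 152.452° (east) — does not cross 180°.
Total crossings: 3.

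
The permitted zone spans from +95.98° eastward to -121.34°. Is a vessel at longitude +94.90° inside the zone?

Band width going east from +95.98° to -121.34°: ((-121.34 − 95.98) mod 360) = 142.68°.
Offset of +94.90° east of the west edge: ((94.90 − 95.98) mod 360) = 358.92°.
358.92° > 142.68° ⇒ outside.

No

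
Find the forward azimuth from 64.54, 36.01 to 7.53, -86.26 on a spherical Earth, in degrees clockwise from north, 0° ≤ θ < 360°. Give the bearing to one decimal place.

302.5°

Δλ = -86.26 − 36.01 = -122.27°.
θ = atan2( sin Δλ · cos φ₂ , cos φ₁ · sin φ₂ − sin φ₁ · cos φ₂ · cos Δλ )
  = atan2(-0.83825, 0.53424) = -57.490° → normalised to [0°, 360°): 302.510°.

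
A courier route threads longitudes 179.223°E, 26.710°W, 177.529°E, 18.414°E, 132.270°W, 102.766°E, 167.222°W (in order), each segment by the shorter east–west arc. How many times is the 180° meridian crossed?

4

Leg 1: +179.223° → -26.710°, shortest Δλ = 154.067° (east) — crosses 180°.
Leg 2: -26.710° → +177.529°, shortest Δλ = -155.761° (west) — crosses 180°.
Leg 3: +177.529° → +18.414°, shortest Δλ = -159.115° (west) — does not cross 180°.
Leg 4: +18.414° → -132.270°, shortest Δλ = -150.684° (west) — does not cross 180°.
Leg 5: -132.270° → +102.766°, shortest Δλ = -124.964° (west) — crosses 180°.
Leg 6: +102.766° → -167.222°, shortest Δλ = 90.012° (east) — crosses 180°.
Total crossings: 4.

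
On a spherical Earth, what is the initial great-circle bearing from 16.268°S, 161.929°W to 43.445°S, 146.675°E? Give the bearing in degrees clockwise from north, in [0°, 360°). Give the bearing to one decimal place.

Δλ = 146.675 − -161.929 = 308.604°; wrapped into (−180°, 180°]: -51.396°.
θ = atan2( sin Δλ · cos φ₂ , cos φ₁ · sin φ₂ − sin φ₁ · cos φ₂ · cos Δλ )
  = atan2(-0.56738, -0.53323) = -133.223° → normalised to [0°, 360°): 226.777°.

226.8°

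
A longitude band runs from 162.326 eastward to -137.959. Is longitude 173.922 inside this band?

Yes

Band width going east from +162.326° to -137.959°: ((-137.959 − 162.326) mod 360) = 59.715°.
Offset of +173.922° east of the west edge: ((173.922 − 162.326) mod 360) = 11.596°.
11.596° ≤ 59.715° ⇒ inside.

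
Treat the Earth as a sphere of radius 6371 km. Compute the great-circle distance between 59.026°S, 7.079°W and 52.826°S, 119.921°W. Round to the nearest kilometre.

Δλ = -119.921 − -7.079 = -112.842°.
Δφ = -52.826 − -59.026 = 6.200°.
a = sin²(Δφ/2) + cos φ₁ · cos φ₂ · sin²(Δλ/2) = 0.218768.
c = 2·atan2(√a, √(1−a)) = 0.97343 rad → d = 6371·c ≈ 6201.74 km.

6202 km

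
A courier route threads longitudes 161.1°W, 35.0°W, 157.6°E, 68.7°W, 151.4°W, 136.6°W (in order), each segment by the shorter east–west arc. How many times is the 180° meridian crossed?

Leg 1: -161.1° → -35.0°, shortest Δλ = 126.1° (east) — does not cross 180°.
Leg 2: -35.0° → +157.6°, shortest Δλ = -167.4° (west) — crosses 180°.
Leg 3: +157.6° → -68.7°, shortest Δλ = 133.7° (east) — crosses 180°.
Leg 4: -68.7° → -151.4°, shortest Δλ = -82.7° (west) — does not cross 180°.
Leg 5: -151.4° → -136.6°, shortest Δλ = 14.8° (east) — does not cross 180°.
Total crossings: 2.

2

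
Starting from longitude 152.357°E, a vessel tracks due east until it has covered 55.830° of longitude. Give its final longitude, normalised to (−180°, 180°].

Start at +152.357°; shift +55.830° → +208.187°.
+208.187° lies outside (−180°, 180°]; subtract 360° → -151.813°.

151.813°W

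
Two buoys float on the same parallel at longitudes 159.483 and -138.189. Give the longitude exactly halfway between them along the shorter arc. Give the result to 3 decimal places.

-169.353°

Signed shortest Δλ from +159.483° to -138.189° is +62.328°.
Midpoint longitude = +159.483° + (+62.328°)/2 = +159.483° + 31.164° = +190.647°.
Normalise into (−180°, 180°]: -169.353°.
(The naïve average (+159.483 + -138.189)/2 = 10.647° is on the wrong side of the globe.)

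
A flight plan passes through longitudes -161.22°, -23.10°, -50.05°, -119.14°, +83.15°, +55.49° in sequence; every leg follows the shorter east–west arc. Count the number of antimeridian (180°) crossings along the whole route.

1

Leg 1: -161.22° → -23.10°, shortest Δλ = 138.12° (east) — does not cross 180°.
Leg 2: -23.10° → -50.05°, shortest Δλ = -26.95° (west) — does not cross 180°.
Leg 3: -50.05° → -119.14°, shortest Δλ = -69.09° (west) — does not cross 180°.
Leg 4: -119.14° → +83.15°, shortest Δλ = -157.71° (west) — crosses 180°.
Leg 5: +83.15° → +55.49°, shortest Δλ = -27.66° (west) — does not cross 180°.
Total crossings: 1.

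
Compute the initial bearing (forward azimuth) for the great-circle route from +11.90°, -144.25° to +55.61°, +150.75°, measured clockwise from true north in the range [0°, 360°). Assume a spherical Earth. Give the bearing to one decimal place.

326.0°

Δλ = 150.75 − -144.25 = 295.00°; wrapped into (−180°, 180°]: -65.00°.
θ = atan2( sin Δλ · cos φ₂ , cos φ₁ · sin φ₂ − sin φ₁ · cos φ₂ · cos Δλ )
  = atan2(-0.51190, 0.75826) = -34.024° → normalised to [0°, 360°): 325.976°.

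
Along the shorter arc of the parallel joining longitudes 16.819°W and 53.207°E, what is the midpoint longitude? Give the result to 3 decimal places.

18.194°E

Signed shortest Δλ from -16.819° to +53.207° is +70.026°.
Midpoint longitude = -16.819° + (+70.026°)/2 = -16.819° + 35.013° = +18.194°.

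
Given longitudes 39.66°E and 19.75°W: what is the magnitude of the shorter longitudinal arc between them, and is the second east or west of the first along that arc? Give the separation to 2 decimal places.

59.41° west

Raw difference: -19.75 − 39.66 = -59.41°.
Normalise into (−180°, 180°]: -59.41° stays -59.41°.
Negative ⇒ the second point lies to the west; separation 59.41°.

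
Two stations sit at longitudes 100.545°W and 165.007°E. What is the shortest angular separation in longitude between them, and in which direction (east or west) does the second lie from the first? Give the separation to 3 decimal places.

94.448° west

Raw difference: 165.007 − -100.545 = 265.552°.
Normalise into (−180°, 180°]: 265.552° − 360° = -94.448°.
Negative ⇒ the second point lies to the west; separation 94.448°.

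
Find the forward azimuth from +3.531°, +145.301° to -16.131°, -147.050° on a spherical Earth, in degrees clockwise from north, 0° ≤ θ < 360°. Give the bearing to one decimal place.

Δλ = -147.050 − 145.301 = -292.351°; wrapped into (−180°, 180°]: 67.649°.
θ = atan2( sin Δλ · cos φ₂ , cos φ₁ · sin φ₂ − sin φ₁ · cos φ₂ · cos Δλ )
  = atan2(0.88846, -0.29981) = 108.647° → normalised to [0°, 360°): 108.647°.

108.6°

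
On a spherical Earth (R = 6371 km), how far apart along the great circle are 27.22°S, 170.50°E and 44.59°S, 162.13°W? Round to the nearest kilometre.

3106 km

Δλ = -162.13 − 170.50 = -332.63°; wrapped into (−180°, 180°]: 27.37°.
Δφ = -44.59 − -27.22 = -17.37°.
a = sin²(Δφ/2) + cos φ₁ · cos φ₂ · sin²(Δλ/2) = 0.058248.
c = 2·atan2(√a, √(1−a)) = 0.48750 rad → d = 6371·c ≈ 3105.89 km.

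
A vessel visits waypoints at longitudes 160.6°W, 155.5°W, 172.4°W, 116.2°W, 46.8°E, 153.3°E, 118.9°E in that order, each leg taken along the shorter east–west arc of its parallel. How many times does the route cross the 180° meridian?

Leg 1: -160.6° → -155.5°, shortest Δλ = 5.1° (east) — does not cross 180°.
Leg 2: -155.5° → -172.4°, shortest Δλ = -16.9° (west) — does not cross 180°.
Leg 3: -172.4° → -116.2°, shortest Δλ = 56.2° (east) — does not cross 180°.
Leg 4: -116.2° → +46.8°, shortest Δλ = 163.0° (east) — does not cross 180°.
Leg 5: +46.8° → +153.3°, shortest Δλ = 106.5° (east) — does not cross 180°.
Leg 6: +153.3° → +118.9°, shortest Δλ = -34.4° (west) — does not cross 180°.
Total crossings: 0.

0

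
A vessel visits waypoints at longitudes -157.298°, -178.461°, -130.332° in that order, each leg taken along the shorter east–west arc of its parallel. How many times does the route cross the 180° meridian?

Leg 1: -157.298° → -178.461°, shortest Δλ = -21.163° (west) — does not cross 180°.
Leg 2: -178.461° → -130.332°, shortest Δλ = 48.129° (east) — does not cross 180°.
Total crossings: 0.

0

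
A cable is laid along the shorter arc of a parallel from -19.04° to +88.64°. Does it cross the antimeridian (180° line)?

Signed shortest Δλ = ((88.64 − -19.04 + 180) mod 360) − 180 = 107.68°.
Going east by 107.68° from -19.04° reaches +88.64° without touching 180°.

No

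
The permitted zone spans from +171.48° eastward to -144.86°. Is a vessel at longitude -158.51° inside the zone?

Yes

Band width going east from +171.48° to -144.86°: ((-144.86 − 171.48) mod 360) = 43.66°.
Offset of -158.51° east of the west edge: ((-158.51 − 171.48) mod 360) = 30.01°.
30.01° ≤ 43.66° ⇒ inside.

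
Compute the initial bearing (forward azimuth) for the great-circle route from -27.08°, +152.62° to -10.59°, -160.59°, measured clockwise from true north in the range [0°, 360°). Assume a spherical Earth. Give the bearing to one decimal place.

Δλ = -160.59 − 152.62 = -313.21°; wrapped into (−180°, 180°]: 46.79°.
θ = atan2( sin Δλ · cos φ₂ , cos φ₁ · sin φ₂ − sin φ₁ · cos φ₂ · cos Δλ )
  = atan2(0.71643, 0.14275) = 78.732° → normalised to [0°, 360°): 78.732°.

78.7°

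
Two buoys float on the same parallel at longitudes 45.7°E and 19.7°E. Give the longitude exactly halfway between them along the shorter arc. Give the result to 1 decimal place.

Signed shortest Δλ from +45.7° to +19.7° is -26.0°.
Midpoint longitude = +45.7° + (-26.0°)/2 = +45.7° − 13.0° = +32.7°.

32.7°E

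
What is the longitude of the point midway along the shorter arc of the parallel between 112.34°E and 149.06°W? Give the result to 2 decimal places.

Signed shortest Δλ from +112.34° to -149.06° is +98.60°.
Midpoint longitude = +112.34° + (+98.60°)/2 = +112.34° + 49.30° = +161.64°.
(The naïve average (+112.34 + -149.06)/2 = -18.36° is on the wrong side of the globe.)

161.64°E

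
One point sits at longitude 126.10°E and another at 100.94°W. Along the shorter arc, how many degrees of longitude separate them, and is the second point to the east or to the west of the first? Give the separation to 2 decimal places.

132.96° east

Raw difference: -100.94 − 126.10 = -227.04°.
Normalise into (−180°, 180°]: -227.04° + 360° = 132.96°.
Positive ⇒ the second point lies to the east; separation 132.96°.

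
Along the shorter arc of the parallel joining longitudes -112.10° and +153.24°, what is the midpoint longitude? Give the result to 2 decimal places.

Signed shortest Δλ from -112.10° to +153.24° is -94.66°.
Midpoint longitude = -112.10° + (-94.66°)/2 = -112.10° − 47.33° = -159.43°.
(The naïve average (-112.10 + +153.24)/2 = 20.57° is on the wrong side of the globe.)

-159.43°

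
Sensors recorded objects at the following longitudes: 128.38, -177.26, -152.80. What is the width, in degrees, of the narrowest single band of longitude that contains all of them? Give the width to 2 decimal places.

Sort the longitudes: -177.26°, -152.80°, +128.38°.
Eastward gaps between consecutive values (wrapping around): 24.46°, 281.18°, 54.36°.
Largest gap = 281.18° ⇒ minimal covering band is its complement: 360° − 281.18° = 78.82°.
Band runs from +128.38° eastward to -152.80°, crossing the antimeridian.

78.82°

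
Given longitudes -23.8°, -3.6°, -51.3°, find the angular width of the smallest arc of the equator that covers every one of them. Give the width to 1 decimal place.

47.7°

Sort the longitudes: -51.3°, -23.8°, -3.6°.
Eastward gaps between consecutive values (wrapping around): 27.5°, 20.2°, 312.3°.
Largest gap = 312.3° ⇒ minimal covering band is its complement: 360° − 312.3° = 47.7°.
Band runs from -51.3° eastward to -3.6°.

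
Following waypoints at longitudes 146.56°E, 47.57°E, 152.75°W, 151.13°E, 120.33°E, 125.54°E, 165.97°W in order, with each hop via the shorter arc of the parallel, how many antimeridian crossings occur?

Leg 1: +146.56° → +47.57°, shortest Δλ = -98.99° (west) — does not cross 180°.
Leg 2: +47.57° → -152.75°, shortest Δλ = 159.68° (east) — crosses 180°.
Leg 3: -152.75° → +151.13°, shortest Δλ = -56.12° (west) — crosses 180°.
Leg 4: +151.13° → +120.33°, shortest Δλ = -30.8° (west) — does not cross 180°.
Leg 5: +120.33° → +125.54°, shortest Δλ = 5.21° (east) — does not cross 180°.
Leg 6: +125.54° → -165.97°, shortest Δλ = 68.49° (east) — crosses 180°.
Total crossings: 3.

3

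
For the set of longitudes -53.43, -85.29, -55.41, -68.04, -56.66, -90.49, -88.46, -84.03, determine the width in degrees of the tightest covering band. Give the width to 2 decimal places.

Sort the longitudes: -90.49°, -88.46°, -85.29°, -84.03°, -68.04°, -56.66°, -55.41°, -53.43°.
Eastward gaps between consecutive values (wrapping around): 2.03°, 3.17°, 1.26°, 15.99°, 11.38°, 1.25°, 1.98°, 322.94°.
Largest gap = 322.94° ⇒ minimal covering band is its complement: 360° − 322.94° = 37.06°.
Band runs from -90.49° eastward to -53.43°.

37.06°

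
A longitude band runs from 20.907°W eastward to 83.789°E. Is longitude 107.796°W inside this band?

No

Band width going east from -20.907° to +83.789°: ((83.789 − -20.907) mod 360) = 104.696°.
Offset of -107.796° east of the west edge: ((-107.796 − -20.907) mod 360) = 273.111°.
273.111° > 104.696° ⇒ outside.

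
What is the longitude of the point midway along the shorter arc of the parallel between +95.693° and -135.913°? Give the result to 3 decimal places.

+159.890°

Signed shortest Δλ from +95.693° to -135.913° is +128.394°.
Midpoint longitude = +95.693° + (+128.394°)/2 = +95.693° + 64.197° = +159.890°.
(The naïve average (+95.693 + -135.913)/2 = -20.11° is on the wrong side of the globe.)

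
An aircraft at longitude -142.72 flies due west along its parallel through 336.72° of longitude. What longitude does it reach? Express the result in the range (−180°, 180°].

-119.44°

Start at -142.72°; shift −336.72° → -479.44°.
-479.44° lies outside (−180°, 180°]; add 360° → -119.44°.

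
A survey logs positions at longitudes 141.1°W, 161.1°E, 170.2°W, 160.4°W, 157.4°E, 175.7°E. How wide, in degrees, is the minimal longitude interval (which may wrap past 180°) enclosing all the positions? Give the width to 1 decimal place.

61.5°

Sort the longitudes: -170.2°, -160.4°, -141.1°, +157.4°, +161.1°, +175.7°.
Eastward gaps between consecutive values (wrapping around): 9.8°, 19.3°, 298.5°, 3.7°, 14.6°, 14.1°.
Largest gap = 298.5° ⇒ minimal covering band is its complement: 360° − 298.5° = 61.5°.
Band runs from +157.4° eastward to -141.1°, crossing the antimeridian.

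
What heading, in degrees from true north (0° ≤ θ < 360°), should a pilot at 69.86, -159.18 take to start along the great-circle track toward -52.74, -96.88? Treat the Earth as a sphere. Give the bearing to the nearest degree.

135°

Δλ = -96.88 − -159.18 = 62.30°.
θ = atan2( sin Δλ · cos φ₂ , cos φ₁ · sin φ₂ − sin φ₁ · cos φ₂ · cos Δλ )
  = atan2(0.53605, -0.53826) = 135.118° → normalised to [0°, 360°): 135.118°.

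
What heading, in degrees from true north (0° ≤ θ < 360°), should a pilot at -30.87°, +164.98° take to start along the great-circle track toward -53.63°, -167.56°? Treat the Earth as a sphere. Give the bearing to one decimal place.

147.0°

Δλ = -167.56 − 164.98 = -332.54°; wrapped into (−180°, 180°]: 27.46°.
θ = atan2( sin Δλ · cos φ₂ , cos φ₁ · sin φ₂ − sin φ₁ · cos φ₂ · cos Δλ )
  = atan2(0.27345, -0.42115) = 147.005° → normalised to [0°, 360°): 147.005°.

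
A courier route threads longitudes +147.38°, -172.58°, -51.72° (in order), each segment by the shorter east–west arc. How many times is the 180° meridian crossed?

1

Leg 1: +147.38° → -172.58°, shortest Δλ = 40.04° (east) — crosses 180°.
Leg 2: -172.58° → -51.72°, shortest Δλ = 120.86° (east) — does not cross 180°.
Total crossings: 1.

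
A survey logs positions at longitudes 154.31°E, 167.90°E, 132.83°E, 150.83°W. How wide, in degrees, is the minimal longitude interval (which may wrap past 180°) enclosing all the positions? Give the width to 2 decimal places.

Sort the longitudes: -150.83°, +132.83°, +154.31°, +167.90°.
Eastward gaps between consecutive values (wrapping around): 283.66°, 21.48°, 13.59°, 41.27°.
Largest gap = 283.66° ⇒ minimal covering band is its complement: 360° − 283.66° = 76.34°.
Band runs from +132.83° eastward to -150.83°, crossing the antimeridian.

76.34°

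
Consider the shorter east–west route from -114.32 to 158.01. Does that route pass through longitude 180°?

Naïve |158.01 − -114.32| = 272.33° > 180°, so the shorter arc goes the other way round — across 180°.
Signed shortest Δλ = ((158.01 − -114.32 + 180) mod 360) − 180 = -87.67°.
Going west by 87.67° from -114.32° passes through 180° before reaching +158.01°.

Yes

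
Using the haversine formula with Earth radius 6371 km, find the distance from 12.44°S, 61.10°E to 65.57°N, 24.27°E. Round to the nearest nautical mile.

4965 nmi

Δλ = 24.27 − 61.10 = -36.83°.
Δφ = 65.57 − -12.44 = 78.01°.
a = sin²(Δφ/2) + cos φ₁ · cos φ₂ · sin²(Δλ/2) = 0.436432.
c = 2·atan2(√a, √(1−a)) = 1.44332 rad → d = 6371·c ≈ 9195.37 km ≈ 4965.10 nmi.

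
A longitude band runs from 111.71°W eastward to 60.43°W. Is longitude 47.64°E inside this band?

No

Band width going east from -111.71° to -60.43°: ((-60.43 − -111.71) mod 360) = 51.28°.
Offset of +47.64° east of the west edge: ((47.64 − -111.71) mod 360) = 159.35°.
159.35° > 51.28° ⇒ outside.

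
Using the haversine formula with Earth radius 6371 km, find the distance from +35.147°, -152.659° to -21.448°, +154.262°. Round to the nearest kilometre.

8420 km

Δλ = 154.262 − -152.659 = 306.921°; wrapped into (−180°, 180°]: -53.079°.
Δφ = -21.448 − 35.147 = -56.595°.
a = sin²(Δφ/2) + cos φ₁ · cos φ₂ · sin²(Δλ/2) = 0.376662.
c = 2·atan2(√a, √(1−a)) = 1.32155 rad → d = 6371·c ≈ 8419.59 km.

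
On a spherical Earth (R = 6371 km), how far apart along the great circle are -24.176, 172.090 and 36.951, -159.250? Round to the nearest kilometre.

Δλ = -159.250 − 172.090 = -331.340°; wrapped into (−180°, 180°]: 28.660°.
Δφ = 36.951 − -24.176 = 61.127°.
a = sin²(Δφ/2) + cos φ₁ · cos φ₂ · sin²(Δλ/2) = 0.303227.
c = 2·atan2(√a, √(1−a)) = 1.16631 rad → d = 6371·c ≈ 7430.56 km.

7431 km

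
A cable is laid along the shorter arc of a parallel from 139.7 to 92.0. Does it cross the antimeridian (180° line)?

No

Signed shortest Δλ = ((92.0 − 139.7 + 180) mod 360) − 180 = -47.7°.
Going west by 47.7° from +139.7° reaches +92.0° without touching 180°.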